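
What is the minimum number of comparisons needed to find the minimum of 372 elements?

Finding the minimum requires 371 comparisons, identical reasoning to finding the maximum. Each comparison eliminates one candidate.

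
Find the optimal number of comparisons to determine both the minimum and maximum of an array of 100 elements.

Naive approach: 198 comparisons (99 for max + 99 for min).
Optimal: Compare elements in pairs first (floor(n/2) = 50 comparisons), then find max among winners and min among losers (49 comparisons each).
Total: ceil(3n/2) - 2 = 148 comparisons. An adversary argument shows this is also a lower bound.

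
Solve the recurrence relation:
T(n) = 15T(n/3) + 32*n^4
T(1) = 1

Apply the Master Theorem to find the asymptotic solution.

a=15, b=3, f(n)=32*n^4. log_3(15) = 2.465 < 4. Case 3: T(n) = O(n^4).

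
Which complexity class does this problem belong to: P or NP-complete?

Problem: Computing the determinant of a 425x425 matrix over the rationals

This problem is in P: Gaussian elimination runs in O(n^3).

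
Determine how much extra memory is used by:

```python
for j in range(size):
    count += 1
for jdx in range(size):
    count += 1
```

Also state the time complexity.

Space complexity: O(1).
Only a constant amount of auxiliary storage is used; nothing grows with n.
Time complexity: O(n).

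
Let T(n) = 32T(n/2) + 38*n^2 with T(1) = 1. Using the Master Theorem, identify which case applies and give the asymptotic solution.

a=32, b=2, f(n)=38*n^2.
log_2(32) = 5 > 2.
Since f(n) = O(n^2) is polynomially smaller than n^5, Case 1 applies.
T(n) = Theta(n^5).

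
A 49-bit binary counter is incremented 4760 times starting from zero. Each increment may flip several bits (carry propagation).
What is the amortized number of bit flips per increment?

Bit i flips on every 2^i-th increment, so over 4760 increments bit i flips floor(4760/2^i) times. Summing over i: total flips < 2 * 4760. Amortized: < 2 = O(1) per increment.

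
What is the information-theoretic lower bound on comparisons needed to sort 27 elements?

There are 27! = 10888869450418352160768000000 possible orderings. Each comparison gives 1 bit. We need at least ceil(log_2(10888869450418352160768000000)) = 94 comparisons.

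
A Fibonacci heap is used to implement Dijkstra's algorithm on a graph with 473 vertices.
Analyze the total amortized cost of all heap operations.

Dijkstra performs 473 insert, 473 extract-min, and at most E decrease-key operations. With Fibonacci heap: insert O(1) amortized, extract-min O(log n) amortized, decrease-key O(1) amortized. Total with n = 473: O(n * 1 + n * log n + E * 1) = O(n log n + E).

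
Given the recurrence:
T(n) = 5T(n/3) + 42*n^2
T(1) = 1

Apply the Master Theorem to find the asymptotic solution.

a=5, b=3, f(n)=42*n^2. log_3(5) = 1.465 < 2. Case 3: T(n) = O(n^2).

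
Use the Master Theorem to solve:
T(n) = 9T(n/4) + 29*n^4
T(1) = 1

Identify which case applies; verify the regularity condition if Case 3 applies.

a=9, b=4, f(n)=29*n^4.
log_4(9) = 1.585 < 4.
f(n) = Omega(n^(1.585+epsilon)) for some epsilon > 0, so Case 3 is the candidate.
Regularity: a*f(n/b) = 9*29*(n/4)^4 = (9/256)*29*n^4 <= c*f(n) with c = 9/256 < 1. Satisfied.
Case 3: T(n) = Theta(n^4).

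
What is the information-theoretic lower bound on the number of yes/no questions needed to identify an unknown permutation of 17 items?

There are 17! = 355687428096000 permutations. Each yes/no question gives at most 1 bit, so at least ceil(log_2(355687428096000)) = 49 questions are needed.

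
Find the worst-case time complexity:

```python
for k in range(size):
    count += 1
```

Time complexity: O(n).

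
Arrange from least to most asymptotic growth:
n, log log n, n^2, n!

Ordered by growth rate: log log n < n < n^2 < n!.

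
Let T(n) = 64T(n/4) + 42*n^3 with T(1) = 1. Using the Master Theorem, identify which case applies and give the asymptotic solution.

a=64, b=4, f(n)=42*n^3.
log_4(64) = 3, so n^(log_b(a)) = n^3.
f(n) = Theta(n^3), so Case 2 applies.
T(n) = Theta(n^3 log n).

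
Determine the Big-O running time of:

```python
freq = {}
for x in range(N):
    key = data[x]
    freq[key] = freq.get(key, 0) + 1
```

Time complexity: O(n).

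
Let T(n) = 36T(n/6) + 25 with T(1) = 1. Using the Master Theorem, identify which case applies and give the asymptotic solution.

a=36, b=6, f(n)=25.
log_6(36) = 2 > 0.
Since f(n) = O(n^0) is polynomially smaller than n^2, Case 1 applies.
T(n) = Theta(n^2).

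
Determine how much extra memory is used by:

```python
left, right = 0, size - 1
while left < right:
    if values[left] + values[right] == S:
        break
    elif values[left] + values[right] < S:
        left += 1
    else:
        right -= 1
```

Space complexity: O(1).
Only a constant amount of auxiliary storage is used; nothing grows with n.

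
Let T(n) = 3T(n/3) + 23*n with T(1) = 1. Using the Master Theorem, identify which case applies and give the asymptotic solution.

a=3, b=3, f(n)=23*n.
log_3(3) = 1, so n^(log_b(a)) = n.
f(n) = Theta(n), so Case 2 applies.
T(n) = Theta(n log n).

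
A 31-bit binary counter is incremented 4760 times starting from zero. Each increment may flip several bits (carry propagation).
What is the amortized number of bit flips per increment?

Bit i flips on every 2^i-th increment, so over 4760 increments bit i flips floor(4760/2^i) times. Summing over i: total flips < 2 * 4760. Amortized: < 2 = O(1) per increment.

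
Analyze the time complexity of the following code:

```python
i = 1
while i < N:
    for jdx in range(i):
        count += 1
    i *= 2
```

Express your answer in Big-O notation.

Time complexity: O(n).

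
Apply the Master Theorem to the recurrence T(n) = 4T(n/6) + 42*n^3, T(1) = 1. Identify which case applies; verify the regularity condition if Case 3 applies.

a=4, b=6, f(n)=42*n^3.
log_6(4) = 0.7737 < 3.
f(n) = Omega(n^(0.7737+epsilon)) for some epsilon > 0, so Case 3 is the candidate.
Regularity: a*f(n/b) = 4*42*(n/6)^3 = (4/216)*42*n^3 <= c*f(n) with c = 4/216 < 1. Satisfied.
Case 3: T(n) = Theta(n^3).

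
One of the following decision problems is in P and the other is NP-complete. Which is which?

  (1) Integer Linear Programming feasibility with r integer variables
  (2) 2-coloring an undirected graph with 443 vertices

(1) is NP-complete: ILP feasibility is NP-complete (LP relaxation is in P).
(2) is P: 2-coloring is bipartiteness testing via BFS, O(V+E).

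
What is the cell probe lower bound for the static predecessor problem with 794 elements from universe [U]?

The Patrascu-Thorup lower bound shows any data structure on n = 794 elements using O(n * polylog(n)) space requires Omega(log log U) query time. van Emde Boas trees achieve O(log log U) with O(U) space.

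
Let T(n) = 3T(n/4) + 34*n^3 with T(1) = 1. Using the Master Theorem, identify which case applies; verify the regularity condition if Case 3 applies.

a=3, b=4, f(n)=34*n^3.
log_4(3) = 0.7925 < 3.
f(n) = Omega(n^(0.7925+epsilon)) for some epsilon > 0, so Case 3 is the candidate.
Regularity: a*f(n/b) = 3*34*(n/4)^3 = (3/64)*34*n^3 <= c*f(n) with c = 3/64 < 1. Satisfied.
Case 3: T(n) = Theta(n^3).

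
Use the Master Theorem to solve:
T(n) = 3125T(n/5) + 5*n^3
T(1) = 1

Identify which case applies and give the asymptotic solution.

a=3125, b=5, f(n)=5*n^3.
log_5(3125) = 5 > 3.
Since f(n) = O(n^3) is polynomially smaller than n^5, Case 1 applies.
T(n) = Theta(n^5).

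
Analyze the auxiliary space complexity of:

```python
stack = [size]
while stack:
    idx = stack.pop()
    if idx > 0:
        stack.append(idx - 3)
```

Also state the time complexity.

Space complexity: O(1).
Only a constant amount of auxiliary storage is used; nothing grows with n.
Time complexity: O(n).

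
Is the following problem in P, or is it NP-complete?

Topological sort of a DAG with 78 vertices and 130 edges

This problem is in P: DFS-based topological sort runs in O(V+E).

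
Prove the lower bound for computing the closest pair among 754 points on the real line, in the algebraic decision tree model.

Reduction from element distinctness: given 754 reals, the closest-pair distance is 0 iff two are equal. Element distinctness has an Omega(n log n) lower bound in the algebraic decision tree model (Ben-Or). Therefore closest pair on a line also requires Omega(n log n). Sorting then a linear scan achieves this.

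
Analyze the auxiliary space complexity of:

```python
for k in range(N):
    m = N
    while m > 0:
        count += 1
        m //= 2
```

Space complexity: O(1).
Only a constant amount of auxiliary storage is used; nothing grows with n.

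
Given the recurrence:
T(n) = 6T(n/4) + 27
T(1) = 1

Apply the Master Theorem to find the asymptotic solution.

a=6, b=4, f(n)=27. log_4(6) = 1.292. Case 1 of Master Theorem: T(n) = O(n^1.292).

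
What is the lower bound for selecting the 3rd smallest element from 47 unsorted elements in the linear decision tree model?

Selecting the 3rd smallest of 47 elements requires Omega(n) comparisons. Every element must be compared at least once. The BFPRT algorithm achieves O(n), making this tight.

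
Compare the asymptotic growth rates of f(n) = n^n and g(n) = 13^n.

f(n) = n^n grows faster: n^n / 13^n = (n/13)^n -> infinity once n > 13.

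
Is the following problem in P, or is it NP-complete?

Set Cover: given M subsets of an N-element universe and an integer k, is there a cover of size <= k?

This problem is NP-complete: one of Karp's 21 NP-complete problems (with k part of the input).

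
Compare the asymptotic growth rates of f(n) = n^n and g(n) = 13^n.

f(n) = n^n grows faster: n^n / 13^n = (n/13)^n -> infinity once n > 13.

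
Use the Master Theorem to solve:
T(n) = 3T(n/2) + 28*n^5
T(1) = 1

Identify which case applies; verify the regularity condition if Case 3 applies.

a=3, b=2, f(n)=28*n^5.
log_2(3) = 1.585 < 5.
f(n) = Omega(n^(1.585+epsilon)) for some epsilon > 0, so Case 3 is the candidate.
Regularity: a*f(n/b) = 3*28*(n/2)^5 = (3/32)*28*n^5 <= c*f(n) with c = 3/32 < 1. Satisfied.
Case 3: T(n) = Theta(n^5).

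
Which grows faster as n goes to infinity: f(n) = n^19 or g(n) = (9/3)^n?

g(n) = (9/3)^n grows faster: (9/3)^n is exponential with base 9/3 > 1, dominating every polynomial.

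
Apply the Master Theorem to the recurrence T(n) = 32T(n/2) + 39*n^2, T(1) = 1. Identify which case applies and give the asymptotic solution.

a=32, b=2, f(n)=39*n^2.
log_2(32) = 5 > 2.
Since f(n) = O(n^2) is polynomially smaller than n^5, Case 1 applies.
T(n) = Theta(n^5).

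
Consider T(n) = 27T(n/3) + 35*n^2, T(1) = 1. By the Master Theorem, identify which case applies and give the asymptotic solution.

a=27, b=3, f(n)=35*n^2.
log_3(27) = 3 > 2.
Since f(n) = O(n^2) is polynomially smaller than n^3, Case 1 applies.
T(n) = Theta(n^3).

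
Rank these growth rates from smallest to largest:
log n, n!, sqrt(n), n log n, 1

Ordered by growth rate: 1 < log n < sqrt(n) < n log n < n!.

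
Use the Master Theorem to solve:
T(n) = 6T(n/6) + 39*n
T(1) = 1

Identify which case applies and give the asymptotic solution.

a=6, b=6, f(n)=39*n.
log_6(6) = 1, so n^(log_b(a)) = n.
f(n) = Theta(n), so Case 2 applies.
T(n) = Theta(n log n).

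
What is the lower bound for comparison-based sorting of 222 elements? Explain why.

A comparison-based sorting algorithm corresponds to a decision tree. With 222! possible permutations, the tree has 222! leaves. The height is at least log_2(222!) = Omega(n log n) by Stirling's approximation.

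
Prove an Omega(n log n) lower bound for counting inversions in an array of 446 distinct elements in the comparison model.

Decision-tree argument: at any leaf, the comparisons made (with transitivity) must totally order all 446 elements -- otherwise some pair (i,j) is unordered, and an adversary can present two inputs agreeing on every comparison made but with that pair flipped, changing the inversion count by 1, so the leaf's output is wrong on one of them. Hence the tree has >= 446! leaves and height >= log_2(446!) = Omega(n log n). Modified merge sort achieves O(n log n).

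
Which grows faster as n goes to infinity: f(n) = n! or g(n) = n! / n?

f(n) = n! grows faster: the ratio n!/(n!/n) = n -> infinity.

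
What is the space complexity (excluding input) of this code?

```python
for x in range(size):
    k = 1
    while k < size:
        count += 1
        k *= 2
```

Space complexity: O(1).
Only a constant amount of auxiliary storage is used; nothing grows with n.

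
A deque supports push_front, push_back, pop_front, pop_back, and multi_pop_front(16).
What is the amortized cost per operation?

Assign 2 credits to each push operation. A pop uses 1 saved credit. multi_pop_front(16) uses up to 16 saved credits from previous pushes. Credits never go negative. Amortized cost is O(1).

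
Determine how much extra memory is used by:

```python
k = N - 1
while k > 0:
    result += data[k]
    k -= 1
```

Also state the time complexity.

Space complexity: O(1).
Only a constant amount of auxiliary storage is used; nothing grows with n.
Time complexity: O(n).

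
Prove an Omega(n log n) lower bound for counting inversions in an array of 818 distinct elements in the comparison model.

Decision-tree argument: at any leaf, the comparisons made (with transitivity) must totally order all 818 elements -- otherwise some pair (i,j) is unordered, and an adversary can present two inputs agreeing on every comparison made but with that pair flipped, changing the inversion count by 1, so the leaf's output is wrong on one of them. Hence the tree has >= 818! leaves and height >= log_2(818!) = Omega(n log n). Modified merge sort achieves O(n log n).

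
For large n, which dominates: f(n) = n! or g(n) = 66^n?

f(n) = n! grows faster: n!/66^n -> infinity by Stirling.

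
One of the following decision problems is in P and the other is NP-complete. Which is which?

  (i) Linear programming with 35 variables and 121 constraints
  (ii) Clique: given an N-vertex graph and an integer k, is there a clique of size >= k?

(i) is P: the ellipsoid and interior-point methods run in polynomial time.
(ii) is NP-complete: complement of Independent Set / Vertex Cover (with k part of the input).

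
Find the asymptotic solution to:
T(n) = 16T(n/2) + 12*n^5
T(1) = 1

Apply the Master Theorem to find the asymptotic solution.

a=16, b=2, f(n)=12*n^5. log_2(16) = 4 < 5. Case 3: T(n) = O(n^5).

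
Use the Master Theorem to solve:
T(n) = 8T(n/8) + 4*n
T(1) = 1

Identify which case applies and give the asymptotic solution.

a=8, b=8, f(n)=4*n.
log_8(8) = 1, so n^(log_b(a)) = n.
f(n) = Theta(n), so Case 2 applies.
T(n) = Theta(n log n).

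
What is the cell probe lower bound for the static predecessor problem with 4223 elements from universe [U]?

The Patrascu-Thorup lower bound shows any data structure on n = 4223 elements using O(n * polylog(n)) space requires Omega(log log U) query time. van Emde Boas trees achieve O(log log U) with O(U) space.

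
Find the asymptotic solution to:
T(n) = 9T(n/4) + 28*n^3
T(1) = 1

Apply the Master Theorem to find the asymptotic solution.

a=9, b=4, f(n)=28*n^3. log_4(9) = 1.585 < 3. Case 3: T(n) = O(n^3).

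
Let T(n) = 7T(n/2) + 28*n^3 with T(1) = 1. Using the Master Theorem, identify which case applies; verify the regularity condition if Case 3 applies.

a=7, b=2, f(n)=28*n^3.
log_2(7) = 2.807 < 3.
f(n) = Omega(n^(2.807+epsilon)) for some epsilon > 0, so Case 3 is the candidate.
Regularity: a*f(n/b) = 7*28*(n/2)^3 = (7/8)*28*n^3 <= c*f(n) with c = 7/8 < 1. Satisfied.
Case 3: T(n) = Theta(n^3).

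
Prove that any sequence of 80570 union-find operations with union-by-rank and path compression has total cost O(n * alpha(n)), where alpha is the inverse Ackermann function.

Using Tarjan's analysis with rank-based potential function. Union-by-rank keeps tree height O(log n). Path compression flattens paths during find. For n = 80570 operations, total cost is O(n * alpha(n)), effectively O(n) since alpha grows incredibly slowly.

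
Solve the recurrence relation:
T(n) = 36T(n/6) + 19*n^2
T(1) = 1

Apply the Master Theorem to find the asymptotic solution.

a=36, b=6, f(n)=19*n^2. log_6(36) = 2. Case 2: T(n) = O(n^2 log n).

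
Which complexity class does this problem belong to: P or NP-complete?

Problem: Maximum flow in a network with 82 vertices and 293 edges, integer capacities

This problem is in P: Edmonds-Karp / push-relabel run in polynomial time.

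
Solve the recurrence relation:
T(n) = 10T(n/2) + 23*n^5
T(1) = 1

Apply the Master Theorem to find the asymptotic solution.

a=10, b=2, f(n)=23*n^5. log_2(10) = 3.322 < 5. Case 3: T(n) = O(n^5).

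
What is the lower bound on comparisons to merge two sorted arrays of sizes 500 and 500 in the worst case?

Adversary: with |500 - 500| <= 1 the inputs can be fully interleaved so that every adjacent pair in the merged output comes from different arrays. Then each of the 999 adjacent pairs must be directly compared, or the algorithm cannot determine their relative order. Standard merge meets this bound.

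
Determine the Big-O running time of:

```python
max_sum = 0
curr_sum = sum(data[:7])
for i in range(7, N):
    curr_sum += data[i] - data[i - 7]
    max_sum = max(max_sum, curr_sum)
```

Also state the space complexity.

Time complexity: O(n).
Space complexity: O(1).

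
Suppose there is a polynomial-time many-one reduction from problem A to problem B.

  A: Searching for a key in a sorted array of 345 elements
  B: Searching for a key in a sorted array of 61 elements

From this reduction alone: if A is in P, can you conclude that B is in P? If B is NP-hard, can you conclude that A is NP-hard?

A poly-time reduction A <=_p B transfers tractability DOWN (B easy => A easy) and hardness UP (A hard => B hard), not the reverse.
From A in P, the reduction alone does NOT give B in P: any problem in P trivially reduces to SAT, yet SAT is not known to be in P.
From B NP-hard, the reduction alone does NOT give A NP-hard: again, easy problems reduce to hard ones.
(Here in fact A is P and B is P.)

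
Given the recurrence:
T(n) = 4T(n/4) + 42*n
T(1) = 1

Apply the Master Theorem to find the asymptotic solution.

a=4, b=4, f(n)=42*n. log_4(4) = 1. Case 2: T(n) = O(n log n).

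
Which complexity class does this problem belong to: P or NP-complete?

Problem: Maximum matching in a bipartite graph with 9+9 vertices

This problem is in P: Hopcroft-Karp runs in O(E sqrt(V)).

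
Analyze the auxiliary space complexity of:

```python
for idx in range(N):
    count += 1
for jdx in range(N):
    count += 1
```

Space complexity: O(1).
Only a constant amount of auxiliary storage is used; nothing grows with n.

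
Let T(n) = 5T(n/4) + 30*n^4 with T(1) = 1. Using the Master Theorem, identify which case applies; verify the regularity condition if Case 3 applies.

a=5, b=4, f(n)=30*n^4.
log_4(5) = 1.161 < 4.
f(n) = Omega(n^(1.161+epsilon)) for some epsilon > 0, so Case 3 is the candidate.
Regularity: a*f(n/b) = 5*30*(n/4)^4 = (5/256)*30*n^4 <= c*f(n) with c = 5/256 < 1. Satisfied.
Case 3: T(n) = Theta(n^4).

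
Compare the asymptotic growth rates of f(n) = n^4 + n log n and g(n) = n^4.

f(n) = n^4 + n log n and g(n) = n^4 are Theta of each other: the lower-order n log n term is o(n^4); both are Theta(n^4).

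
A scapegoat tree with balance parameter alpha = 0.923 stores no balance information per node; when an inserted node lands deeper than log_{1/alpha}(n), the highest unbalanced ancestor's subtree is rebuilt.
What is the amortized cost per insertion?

Search/insert path is O(log n). A rebuild of a subtree of size s costs O(s), but with alpha = 0.923 at least Omega(s) insertions must have occurred in that subtree since its last rebuild. Charging O(1) of the rebuild to each such insertion gives O(log n) amortized.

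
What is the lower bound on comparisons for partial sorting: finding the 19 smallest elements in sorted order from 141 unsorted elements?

Finding 19 smallest of 141 in sorted order: Omega(141) to identify the 19 smallest, plus Omega(19 log 19) to sort them. Total: Omega(n + k log k).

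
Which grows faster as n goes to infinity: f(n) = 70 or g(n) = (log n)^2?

g(n) = (log n)^2 grows faster: any unbounded function dominates a constant.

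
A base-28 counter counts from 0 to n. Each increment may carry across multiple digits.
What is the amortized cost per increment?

Digit at position i changes every 28^i increments. Total digit changes over n increments: n * 28/(28-1) = O(n). Amortized: O(1).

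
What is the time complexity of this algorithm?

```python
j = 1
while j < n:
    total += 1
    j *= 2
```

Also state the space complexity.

Time complexity: O(log n).
Space complexity: O(1).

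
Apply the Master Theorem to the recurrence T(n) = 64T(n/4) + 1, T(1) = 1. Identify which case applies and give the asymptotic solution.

a=64, b=4, f(n)=1.
log_4(64) = 3 > 0.
Since f(n) = O(n^0) is polynomially smaller than n^3, Case 1 applies.
T(n) = Theta(n^3).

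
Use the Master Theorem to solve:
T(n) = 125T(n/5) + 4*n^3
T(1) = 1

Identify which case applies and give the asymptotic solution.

a=125, b=5, f(n)=4*n^3.
log_5(125) = 3, so n^(log_b(a)) = n^3.
f(n) = Theta(n^3), so Case 2 applies.
T(n) = Theta(n^3 log n).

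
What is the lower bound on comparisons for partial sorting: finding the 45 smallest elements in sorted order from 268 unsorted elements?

Finding 45 smallest of 268 in sorted order: Omega(268) to identify the 45 smallest, plus Omega(45 log 45) to sort them. Total: Omega(n + k log k).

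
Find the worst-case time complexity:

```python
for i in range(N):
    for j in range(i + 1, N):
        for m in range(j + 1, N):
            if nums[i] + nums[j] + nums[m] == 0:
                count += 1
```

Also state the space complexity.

Time complexity: O(n^3).
Space complexity: O(1).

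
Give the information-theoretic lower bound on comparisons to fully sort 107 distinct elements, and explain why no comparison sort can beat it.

A comparison sort is a binary decision tree whose leaves are the 107! = 12265202031961379393517517010387338887131568154382945052653251412013535324922144249034658613287059061933743916719318560380966506520420000368175349760000000000000000000000000 possible output permutations. A binary tree with L leaves has height >= ceil(log_2(L)). So any comparison sort needs >= ceil(log_2(107!)) = 572 comparisons in the worst case.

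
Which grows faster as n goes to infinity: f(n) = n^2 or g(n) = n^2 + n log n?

f(n) = n^2 and g(n) = n^2 + n log n are Theta of each other: the lower-order n log n term is o(n^2); both are Theta(n^2).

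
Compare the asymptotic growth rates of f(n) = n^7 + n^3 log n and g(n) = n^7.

f(n) = n^7 + n^3 log n and g(n) = n^7 are Theta of each other: the lower-order n^3 log n term is o(n^7); both are Theta(n^7).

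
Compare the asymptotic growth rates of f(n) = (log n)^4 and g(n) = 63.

f(n) = (log n)^4 grows faster: any unbounded function dominates a constant.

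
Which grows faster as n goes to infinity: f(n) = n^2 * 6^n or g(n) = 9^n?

g(n) = 9^n grows faster: 9^n / (n^2 6^n) = (9/6)^n / n^2 -> infinity since 9/6 > 1.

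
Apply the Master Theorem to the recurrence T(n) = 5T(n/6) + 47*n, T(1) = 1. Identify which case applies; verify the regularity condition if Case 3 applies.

a=5, b=6, f(n)=47*n.
log_6(5) = 0.8982 < 1.
f(n) = Omega(n^(0.8982+epsilon)) for some epsilon > 0, so Case 3 is the candidate.
Regularity: a*f(n/b) = 5*47*(n/6)^1 = (5/6)*47*n^1 <= c*f(n) with c = 5/6 < 1. Satisfied.
Case 3: T(n) = Theta(n).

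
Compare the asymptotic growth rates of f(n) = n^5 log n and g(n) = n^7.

g(n) = n^7 grows faster: n^7 / (n^5 log n) = n^2/log n -> infinity.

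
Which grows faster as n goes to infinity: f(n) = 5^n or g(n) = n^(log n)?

f(n) = 5^n grows faster: take logs: log(n^(log n)) = (log n)^2, log(5^n) = n log 5; n dominates (log n)^2.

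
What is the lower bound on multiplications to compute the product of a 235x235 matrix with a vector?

A 235x235 matrix-vector product has 235 inner products of length 235. Output depends on all 235^2 = 55225 matrix entries. At least 55225 multiplications needed.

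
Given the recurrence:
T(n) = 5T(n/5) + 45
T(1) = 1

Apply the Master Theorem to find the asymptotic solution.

a=5, b=5, f(n)=45. log_5(5) = 1. Case 1 of Master Theorem: T(n) = O(n^1).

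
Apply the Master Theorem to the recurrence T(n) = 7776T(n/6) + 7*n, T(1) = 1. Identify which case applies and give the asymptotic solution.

a=7776, b=6, f(n)=7*n.
log_6(7776) = 5 > 1.
Since f(n) = O(n^1) is polynomially smaller than n^5, Case 1 applies.
T(n) = Theta(n^5).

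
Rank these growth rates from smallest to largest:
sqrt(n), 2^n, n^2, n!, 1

Ordered by growth rate: 1 < sqrt(n) < n^2 < 2^n < n!.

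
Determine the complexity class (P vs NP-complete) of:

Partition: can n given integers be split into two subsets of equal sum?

This problem is NP-complete: Subset Sum reduces to it (one of Karp's 21 NP-complete problems).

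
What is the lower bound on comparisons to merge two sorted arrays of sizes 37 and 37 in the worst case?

Adversary: with |37 - 37| <= 1 the inputs can be fully interleaved so that every adjacent pair in the merged output comes from different arrays. Then each of the 73 adjacent pairs must be directly compared, or the algorithm cannot determine their relative order. Standard merge meets this bound.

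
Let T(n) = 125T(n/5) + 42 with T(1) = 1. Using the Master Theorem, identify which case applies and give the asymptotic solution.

a=125, b=5, f(n)=42.
log_5(125) = 3 > 0.
Since f(n) = O(n^0) is polynomially smaller than n^3, Case 1 applies.
T(n) = Theta(n^3).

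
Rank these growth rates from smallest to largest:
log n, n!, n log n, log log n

Ordered by growth rate: log log n < log n < n log n < n!.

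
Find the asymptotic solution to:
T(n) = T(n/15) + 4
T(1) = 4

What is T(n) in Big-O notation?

Each step divides n by 15 and adds 4. After log_15(n) steps, T(n) = O(log n).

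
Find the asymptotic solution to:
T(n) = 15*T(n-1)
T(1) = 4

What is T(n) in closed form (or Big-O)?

Each step multiplies by 15. T(n) = T(1)*15^(n-1) = 4*15^(n-1).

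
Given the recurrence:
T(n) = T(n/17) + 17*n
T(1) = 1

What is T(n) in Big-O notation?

Geometric series: 17*n*(1 + 1/17 + 1/17^2 + ...) = O(n). T(n) = O(n).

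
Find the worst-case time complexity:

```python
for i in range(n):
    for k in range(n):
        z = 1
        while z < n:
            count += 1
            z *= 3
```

Time complexity: O(n^2 log n).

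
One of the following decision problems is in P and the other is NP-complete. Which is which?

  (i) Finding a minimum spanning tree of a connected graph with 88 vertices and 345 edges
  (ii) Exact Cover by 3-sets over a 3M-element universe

(i) is P: Kruskal's / Prim's algorithms run in polynomial time.
(ii) is NP-complete: one of Karp's 21 NP-complete problems.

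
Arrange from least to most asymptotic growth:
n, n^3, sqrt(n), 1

Ordered by growth rate: 1 < sqrt(n) < n < n^3.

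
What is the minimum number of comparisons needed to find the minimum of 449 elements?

Finding the minimum requires 448 comparisons, identical reasoning to finding the maximum. Each comparison eliminates one candidate.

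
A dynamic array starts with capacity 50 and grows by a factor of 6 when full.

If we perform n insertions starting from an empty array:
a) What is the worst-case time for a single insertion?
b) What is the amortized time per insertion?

(a) Worst-case single insertion: O(n) -- when the array is full at capacity c, the resize copies all c elements, and c can be Theta(n).
(b) Resizes happen at sizes 50, 300, 1800, ... Total copy cost for n insertions: 50 + 300 + ... = O(n) (geometric series with ratio 1/6). Amortized cost per insertion: O(n)/n = O(1).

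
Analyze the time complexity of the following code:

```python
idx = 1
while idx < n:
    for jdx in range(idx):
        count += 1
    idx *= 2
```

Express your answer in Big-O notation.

Time complexity: O(n).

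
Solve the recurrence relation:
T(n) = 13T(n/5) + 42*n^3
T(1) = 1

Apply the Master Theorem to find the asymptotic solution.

a=13, b=5, f(n)=42*n^3. log_5(13) = 1.594 < 3. Case 3: T(n) = O(n^3).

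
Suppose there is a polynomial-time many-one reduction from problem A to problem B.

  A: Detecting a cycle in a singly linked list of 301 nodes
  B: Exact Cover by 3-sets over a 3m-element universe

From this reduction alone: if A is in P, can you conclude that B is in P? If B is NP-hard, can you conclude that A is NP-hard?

A poly-time reduction A <=_p B transfers tractability DOWN (B easy => A easy) and hardness UP (A hard => B hard), not the reverse.
From A in P, the reduction alone does NOT give B in P: any problem in P trivially reduces to SAT, yet SAT is not known to be in P.
From B NP-hard, the reduction alone does NOT give A NP-hard: again, easy problems reduce to hard ones.
(Here in fact A is P and B is NP-complete.)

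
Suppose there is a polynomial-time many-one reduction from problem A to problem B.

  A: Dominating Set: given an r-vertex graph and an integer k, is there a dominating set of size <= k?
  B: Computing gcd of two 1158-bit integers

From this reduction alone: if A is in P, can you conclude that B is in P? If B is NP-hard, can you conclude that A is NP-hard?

A poly-time reduction A <=_p B transfers tractability DOWN (B easy => A easy) and hardness UP (A hard => B hard), not the reverse.
From A in P, the reduction alone does NOT give B in P: any problem in P trivially reduces to SAT, yet SAT is not known to be in P.
From B NP-hard, the reduction alone does NOT give A NP-hard: again, easy problems reduce to hard ones.
(Here in fact A is NP-complete and B is in P, so no such reduction is known -- its existence would imply P = NP; the analysis concerns only what the assumed reduction would or would not let you conclude.)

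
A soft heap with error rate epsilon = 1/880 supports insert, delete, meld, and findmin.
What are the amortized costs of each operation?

Soft heaps (Chazelle) allow up to an epsilon = 1/880 fraction of elements to have corrupted (raised) keys. Insert is O(log(1/epsilon)) = O(log 880) amortized -- the structure maintains heap-ordered binary trees of rank bounded by O(log(1/epsilon)). Meld concatenates root lists: O(1) amortized. Delete and findmin are O(1) amortized.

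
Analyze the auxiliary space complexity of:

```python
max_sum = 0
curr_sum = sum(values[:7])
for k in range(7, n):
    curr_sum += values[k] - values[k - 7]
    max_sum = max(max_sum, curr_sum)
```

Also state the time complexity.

Space complexity: O(1).
Only a constant amount of auxiliary storage is used; nothing grows with n.
Time complexity: O(n).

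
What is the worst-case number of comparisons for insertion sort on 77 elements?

Insertion sort on reverse-sorted input: 1 + 2 + ... + (77-1) = 2926 comparisons.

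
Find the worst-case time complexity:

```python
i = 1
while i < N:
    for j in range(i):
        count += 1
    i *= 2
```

Time complexity: O(n).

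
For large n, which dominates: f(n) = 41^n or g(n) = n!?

g(n) = n! grows faster: n!/41^n -> infinity by Stirling.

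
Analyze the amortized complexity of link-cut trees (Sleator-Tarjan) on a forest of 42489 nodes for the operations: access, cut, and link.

Link-cut trees represent the forest using splay trees over preferred paths. With potential Phi = sum over nodes of log(size of virtual subtree), each access on 42489 nodes is O(log 42489) = O(log n) amortized by the splay-tree access lemma. Cut and link are O(1) plus one access.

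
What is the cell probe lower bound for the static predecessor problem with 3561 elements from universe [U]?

The Patrascu-Thorup lower bound shows any data structure on n = 3561 elements using O(n * polylog(n)) space requires Omega(log log U) query time. van Emde Boas trees achieve O(log log U) with O(U) space.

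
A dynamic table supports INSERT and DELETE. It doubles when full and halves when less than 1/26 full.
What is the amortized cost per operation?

Using potential function Phi = |2*num_items - table_size| when load > 1/2, and Phi = table_size/2 - num_items otherwise. The gap of 1/26 vs 1/2 for shrinking prevents thrashing. Both insert and delete have O(1) amortized cost.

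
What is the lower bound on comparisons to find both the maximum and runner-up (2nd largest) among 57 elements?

Lower bound: finding the max needs 57-1 comparisons. By an adversary weight-doubling argument, the maximum element must personally win at least ceil(log_2(57)) = 6 comparisons in any correct algorithm. The 2nd largest is among those 6 direct losers, and distinguishing it requires 6-1 more comparisons. Total >= 57-1 + 6-1 = 61. A balanced tournament achieves this bound exactly.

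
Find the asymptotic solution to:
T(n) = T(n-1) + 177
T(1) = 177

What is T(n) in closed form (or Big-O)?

Unrolling: T(n) = T(n-1) + 177 = T(n-2) + 2*177 = ... = T(1) + (n-1)*177 = 177 + (n-1)*177 = 177n.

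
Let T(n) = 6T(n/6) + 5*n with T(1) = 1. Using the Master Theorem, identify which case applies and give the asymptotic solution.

a=6, b=6, f(n)=5*n.
log_6(6) = 1, so n^(log_b(a)) = n.
f(n) = Theta(n), so Case 2 applies.
T(n) = Theta(n log n).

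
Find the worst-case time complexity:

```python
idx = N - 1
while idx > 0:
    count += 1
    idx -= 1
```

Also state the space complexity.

Time complexity: O(n).
Space complexity: O(1).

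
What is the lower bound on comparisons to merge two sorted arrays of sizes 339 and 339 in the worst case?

Adversary: with |339 - 339| <= 1 the inputs can be fully interleaved so that every adjacent pair in the merged output comes from different arrays. Then each of the 677 adjacent pairs must be directly compared, or the algorithm cannot determine their relative order. Standard merge meets this bound.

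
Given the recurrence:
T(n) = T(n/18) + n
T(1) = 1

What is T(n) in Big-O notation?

Geometric series: n*(1 + 1/18 + 1/18^2 + ...) = O(n). T(n) = O(n).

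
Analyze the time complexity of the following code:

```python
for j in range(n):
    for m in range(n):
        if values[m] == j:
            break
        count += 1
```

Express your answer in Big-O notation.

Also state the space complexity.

Time complexity: O(n^2).
Space complexity: O(1).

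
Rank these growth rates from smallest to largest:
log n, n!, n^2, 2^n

Ordered by growth rate: log n < n^2 < 2^n < n!.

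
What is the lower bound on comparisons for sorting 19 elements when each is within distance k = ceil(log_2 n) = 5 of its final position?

Partition the 19 positions into floor(n/k) blocks of k = 5 consecutive positions; any permutation within a block keeps every element within k of its final position, so there are at least (k!)^(n/k) distinguishable inputs. Lower bound: log_2((k!)^(n/k)) = (n/k) * log_2(k!) = Theta(n log k); with k = ceil(log_2 n), this is Omega(n log log n).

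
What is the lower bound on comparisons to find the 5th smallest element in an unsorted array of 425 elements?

Finding the 5th smallest of 425 elements requires Omega(n) comparisons. Every element must participate in at least one comparison; otherwise it could be the 5th smallest.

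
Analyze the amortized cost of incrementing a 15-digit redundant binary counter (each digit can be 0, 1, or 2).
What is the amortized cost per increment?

A redundant counter on 15 digits allows digit values 0, 1, 2. Increment adds 1 to the least significant digit and carries any 2 to a 0 plus +1 on the next digit. With potential Phi = (number of 2-digits), each increment does O(1) actual work plus a chain of carries, each of which decreases Phi by 1. Amortized O(1).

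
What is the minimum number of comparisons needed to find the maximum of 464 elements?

Finding the maximum requires 463 comparisons. Each comparison eliminates exactly one candidate. With 464 candidates, we need 463 eliminations.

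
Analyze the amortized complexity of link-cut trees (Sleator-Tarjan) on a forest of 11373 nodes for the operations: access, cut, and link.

Link-cut trees represent the forest using splay trees over preferred paths. With potential Phi = sum over nodes of log(size of virtual subtree), each access on 11373 nodes is O(log 11373) = O(log n) amortized by the splay-tree access lemma. Cut and link are O(1) plus one access.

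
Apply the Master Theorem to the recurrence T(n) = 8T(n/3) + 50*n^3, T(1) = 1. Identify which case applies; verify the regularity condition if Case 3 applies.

a=8, b=3, f(n)=50*n^3.
log_3(8) = 1.893 < 3.
f(n) = Omega(n^(1.893+epsilon)) for some epsilon > 0, so Case 3 is the candidate.
Regularity: a*f(n/b) = 8*50*(n/3)^3 = (8/27)*50*n^3 <= c*f(n) with c = 8/27 < 1. Satisfied.
Case 3: T(n) = Theta(n^3).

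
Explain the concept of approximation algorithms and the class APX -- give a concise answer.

An approximation algorithm finds solutions within a guaranteed factor of optimal in polynomial time. APX is the class of optimization problems with constant-factor polynomial-time approximation algorithms. Vertex Cover is in APX (2-approximation). Unless P = NP, TSP has no constant-factor approximation, but Metric TSP has a 3/2-approximation.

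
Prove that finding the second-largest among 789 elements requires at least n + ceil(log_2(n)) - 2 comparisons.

Lower bound (adversary): identifying the maximum requires 789-1 comparisons (each eliminates one candidate). Assign weight 1 to each element; on each comparison the adversary lets the heavier side win and gives it the loser's weight. The max ends with weight 789, but each comparison it wins at most doubles its weight, so the max must win >= ceil(log_2(789)) = 10 comparisons. The second-largest is one of those 10 direct losers to the max, and identifying which one is largest needs >= 10-1 further comparisons. Total >= 789-1 + 10-1 = 797.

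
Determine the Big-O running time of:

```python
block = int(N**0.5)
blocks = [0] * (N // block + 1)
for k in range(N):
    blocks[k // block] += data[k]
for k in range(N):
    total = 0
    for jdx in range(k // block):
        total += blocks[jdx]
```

Time complexity: O(n * sqrt(n)).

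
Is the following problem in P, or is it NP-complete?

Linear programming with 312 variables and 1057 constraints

This problem is in P: the ellipsoid and interior-point methods run in polynomial time.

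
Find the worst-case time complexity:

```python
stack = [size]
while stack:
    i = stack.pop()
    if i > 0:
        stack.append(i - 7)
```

Time complexity: O(n).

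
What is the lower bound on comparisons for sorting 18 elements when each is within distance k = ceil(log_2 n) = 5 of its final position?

Partition the 18 positions into floor(n/k) blocks of k = 5 consecutive positions; any permutation within a block keeps every element within k of its final position, so there are at least (k!)^(n/k) distinguishable inputs. Lower bound: log_2((k!)^(n/k)) = (n/k) * log_2(k!) = Theta(n log k); with k = ceil(log_2 n), this is Omega(n log log n).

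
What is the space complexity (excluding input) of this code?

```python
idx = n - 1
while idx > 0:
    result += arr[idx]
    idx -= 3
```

Space complexity: O(1).
Only a constant amount of auxiliary storage is used; nothing grows with n.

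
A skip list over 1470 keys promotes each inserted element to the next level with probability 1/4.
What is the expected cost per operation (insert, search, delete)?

Expected number of levels is O(log_4(1470)) = O(log n). A search visits O(1) expected nodes per level over O(log n) levels. Insert/delete are a search plus O(1) pointer updates per level. Expected O(log n) per operation.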